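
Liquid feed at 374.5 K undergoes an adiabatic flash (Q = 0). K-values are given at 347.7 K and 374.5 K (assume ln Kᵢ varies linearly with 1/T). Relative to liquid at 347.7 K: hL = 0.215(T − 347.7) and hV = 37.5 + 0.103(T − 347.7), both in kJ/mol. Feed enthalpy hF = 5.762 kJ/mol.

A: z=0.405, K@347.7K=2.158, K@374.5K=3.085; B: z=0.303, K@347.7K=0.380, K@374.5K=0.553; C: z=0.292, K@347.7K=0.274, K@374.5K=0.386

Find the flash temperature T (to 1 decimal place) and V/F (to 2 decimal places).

T = 350.6 K, V/F = 0.14

Adiabatic flash: solve Rachford–Rice at each trial T, then check hF = ψ·hV(T) + (1−ψ)·hL(T).
  T = 347.7 K: K = (2.158, 0.380, 0.274), RR gives ψ = 0.089, H_out = 3.323 kJ/mol
  T = 374.5 K: K = (3.085, 0.553, 0.386), RR gives ψ = 0.474, H_out = 22.112 kJ/mol
  T = 361.1 K: K = (2.597, 0.462, 0.327), RR gives ψ = 0.296, H_out = 13.533 kJ/mol
  T = 354.4 K: K = (2.372, 0.420, 0.300), RR gives ψ = 0.199, H_out = 8.757 kJ/mol
  T = 351.0 K: K = (2.262, 0.399, 0.287), RR gives ψ = 0.145, H_out = 6.104 kJ/mol
  T = 349.4 K: K = (2.211, 0.390, 0.280), RR gives ψ = 0.118, H_out = 4.784 kJ/mol
Linear interpolation between T = 349.4 (H_out = 4.784) and T = 351.0 (H_out = 6.104) on hF = 5.762 gives T ≈ 350.6 K, at which ψ = 0.14.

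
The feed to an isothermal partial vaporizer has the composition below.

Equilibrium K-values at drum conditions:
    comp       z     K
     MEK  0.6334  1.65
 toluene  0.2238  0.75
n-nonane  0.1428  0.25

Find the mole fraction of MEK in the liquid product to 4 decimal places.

Rachford–Rice: g(β) = Σ zᵢ(Kᵢ−1)/(1+β(Kᵢ−1)) = 0.
Check two-phase: ΣzᵢKᵢ = 1.2487 > 1 and Σzᵢ/Kᵢ = 1.2535 > 1, so g(0) = 0.2487 > 0 and g(1) = -0.2535 < 0.
Newton–Raphson from β = 0.58:
  β = 0.5800: g = 0.04399, g' = -0.4119 → β = 0.6868
  β = 0.6868: g = -0.00378, g' = -0.4899 → β = 0.6791
  β = 0.6791: g = -0.00003, g' = -0.4827 → β = 0.6790
Converged at β = 0.6790.
Compositions from xᵢ = zᵢ/(1+β(Kᵢ−1)), yᵢ = Kᵢxᵢ:
  MEK: x = 0.4394, y = 0.7251
  toluene: x = 0.2696, y = 0.2022
  n-nonane: x = 0.2910, y = 0.0727

x_MEK = 0.4394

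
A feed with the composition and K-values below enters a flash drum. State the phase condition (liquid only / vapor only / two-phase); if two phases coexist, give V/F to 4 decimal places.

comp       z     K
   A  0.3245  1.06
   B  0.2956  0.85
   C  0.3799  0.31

liquid only

ΣzᵢKᵢ = 0.7130; Σzᵢ/Kᵢ = 1.8794.
Since ΣzᵢKᵢ < 1 the mixture is below its bubble point — single liquid phase.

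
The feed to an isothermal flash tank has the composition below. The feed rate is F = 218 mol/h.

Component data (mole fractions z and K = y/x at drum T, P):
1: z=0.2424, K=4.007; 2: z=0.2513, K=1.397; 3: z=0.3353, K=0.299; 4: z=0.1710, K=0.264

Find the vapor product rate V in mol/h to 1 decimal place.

Newton iteration, V/F⁰ = 0.5:
  V/F = 0.5000: g = -0.18663, g' = -0.9998 → V/F = 0.3133
  V/F = 0.3133: g = -0.00075, g' = -1.0394 → V/F = 0.3126
Converged at V/F = 0.3126.
Then V = V/F·F = 0.3126·218 = 68.1 mol/h and L = F − V = 149.9 mol/h.

V = 68.1 mol/h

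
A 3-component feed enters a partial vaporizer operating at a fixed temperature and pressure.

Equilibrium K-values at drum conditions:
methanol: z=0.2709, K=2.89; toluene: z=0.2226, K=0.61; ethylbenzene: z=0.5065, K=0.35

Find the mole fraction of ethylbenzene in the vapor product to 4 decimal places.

y_ethylbenzene = 0.1880

Material balance + equilibrium reduce to Σ zᵢ(Kᵢ−1)/(1+ψ(Kᵢ−1)) = 0.
Feasibility: ΣzᵢKᵢ = 1.0960, Σzᵢ/Kᵢ = 1.9058 — both > 1, two phases present.
Iterate (Newton) starting at ψ = 0.69:
  ψ = 0.6900: g = -0.49353, g' = -0.9492 → ψ = 0.1701
  ψ = 0.1701: g = -0.07567, g' = -0.8635 → ψ = 0.0824
  ψ = 0.0824: g = 0.00541, g' = -0.9994 → ψ = 0.0879
Converged at ψ = 0.0879.
Compositions from xᵢ = zᵢ/(1+ψ(Kᵢ−1)), yᵢ = Kᵢxᵢ:
  methanol: x = 0.2323, y = 0.6714
  toluene: x = 0.2305, y = 0.1406
  ethylbenzene: x = 0.5372, y = 0.1880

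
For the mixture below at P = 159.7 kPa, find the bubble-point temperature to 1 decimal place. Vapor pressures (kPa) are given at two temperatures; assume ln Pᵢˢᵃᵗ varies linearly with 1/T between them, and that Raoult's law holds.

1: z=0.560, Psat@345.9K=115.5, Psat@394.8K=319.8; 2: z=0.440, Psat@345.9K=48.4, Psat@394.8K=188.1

T = 371.6 K

Bubble-point temperature: ΣzᵢPᵢˢᵃᵗ(T) = P. Interpolate ln Pᵢˢᵃᵗ = aᵢ + bᵢ/T.
  T = 345.9 K: ΣzᵢPᵢˢᵃᵗ = 85.98 kPa
  T = 394.8 K: ΣzᵢPᵢˢᵃᵗ = 261.85 kPa
  T = 370.4 K: ΣzᵢPᵢˢᵃᵗ = 155.39 kPa
  T = 382.6 K: ΣzᵢPᵢˢᵃᵗ = 203.27 kPa
  T = 376.5 K: ΣzᵢPᵢˢᵃᵗ = 178.08 kPa
  T = 373.4 K: ΣzᵢPᵢˢᵃᵗ = 166.25 kPa
  T = 371.9 K: ΣzᵢPᵢˢᵃᵗ = 160.75 kPa
Interpolating between 370.4 K and 371.9 K gives T ≈ 371.6 K.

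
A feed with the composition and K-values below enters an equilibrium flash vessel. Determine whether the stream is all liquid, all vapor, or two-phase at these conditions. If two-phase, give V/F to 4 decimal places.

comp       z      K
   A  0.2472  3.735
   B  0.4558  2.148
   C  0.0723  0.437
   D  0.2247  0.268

ΣzᵢKᵢ = 1.9942; Σzᵢ/Kᵢ = 1.2823.
Both exceed 1, so a two-phase solution exists.
Rachford–Rice: g(ψ) = Σ zᵢ(Kᵢ−1)/(1+ψ(Kᵢ−1)) = 0.
Newton iteration, ψ⁰ = 0.6:
  ψ = 0.6000: g = 0.21107, g' = -0.9108 → ψ = 0.8317
  ψ = 0.8317: g = -0.02291, g' = -1.1975 → ψ = 0.8126
  ψ = 0.8126: g = -0.00046, g' = -1.1501 → ψ = 0.8122
Converged at ψ = 0.8122.

two-phase, V/F = 0.8122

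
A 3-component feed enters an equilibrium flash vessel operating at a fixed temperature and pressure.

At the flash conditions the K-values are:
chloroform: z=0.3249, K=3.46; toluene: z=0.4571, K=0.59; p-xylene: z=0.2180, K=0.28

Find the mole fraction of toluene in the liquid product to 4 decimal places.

x_toluene = 0.5339

Material balance + equilibrium reduce to Σ zᵢ(Kᵢ−1)/(1+ψ(Kᵢ−1)) = 0.
Check two-phase: ΣzᵢKᵢ = 1.4549 > 1 and Σzᵢ/Kᵢ = 1.6472 > 1, so g(0) = 0.4549 > 0 and g(1) = -0.6472 < 0.
Iterate (Newton) starting at ψ = 0.5:
  ψ = 0.5000: g = -0.12258, g' = -0.7929 → ψ = 0.3454
  ψ = 0.3454: g = 0.00486, g' = -0.8792 → ψ = 0.3509
Converged at ψ = 0.3509.
Compositions from xᵢ = zᵢ/(1+ψ(Kᵢ−1)), yᵢ = Kᵢxᵢ:
  chloroform: x = 0.1744, y = 0.6033
  toluene: x = 0.5339, y = 0.3150
  p-xylene: x = 0.2917, y = 0.0817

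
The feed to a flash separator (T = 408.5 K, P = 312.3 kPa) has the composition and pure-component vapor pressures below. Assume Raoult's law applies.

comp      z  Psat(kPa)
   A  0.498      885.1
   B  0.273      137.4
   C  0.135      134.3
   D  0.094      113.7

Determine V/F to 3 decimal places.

V/F = 0.588

Raoult's law: Kᵢ = Pᵢˢᵃᵗ/P = Pᵢˢᵃᵗ/312.3.
  K_A = 885.1/312.3 = 2.83413, K_B = 137.4/312.3 = 0.43996, K_C = 134.3/312.3 = 0.43004, K_D = 113.7/312.3 = 0.36407
Material balance + equilibrium reduce to Σ zᵢ(Kᵢ−1)/(1+V/F(Kᵢ−1)) = 0.
g(0) = ΣzᵢKᵢ − 1 = 0.624 and g(1) = 1 − Σzᵢ/Kᵢ = -0.368, so a root lies in (0, 1).
Newton iteration, V/F⁰ = 0.5:
  V/F = 0.500: g = 0.0688, g' = -0.789 → V/F = 0.587
  V/F = 0.587: g = 0.0008, g' = -0.774 → V/F = 0.588
Converged at V/F = 0.588.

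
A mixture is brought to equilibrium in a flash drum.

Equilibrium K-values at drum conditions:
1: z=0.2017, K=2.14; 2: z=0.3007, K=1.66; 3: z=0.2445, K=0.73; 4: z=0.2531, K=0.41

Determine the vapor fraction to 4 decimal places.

Rachford–Rice: g(ψ) = Σ zᵢ(Kᵢ−1)/(1+ψ(Kᵢ−1)) = 0.
Feasibility: ΣzᵢKᵢ = 1.2131, Σzᵢ/Kᵢ = 1.2276 — both > 1, two phases present.
Newton iteration, ψ⁰ = 0.64:
  ψ = 0.6400: g = -0.04726, g' = -0.4058 → ψ = 0.5236
  ψ = 0.5236: g = -0.00147, g' = -0.3838 → ψ = 0.5197
Converged at ψ = 0.5197.

ψ = 0.5197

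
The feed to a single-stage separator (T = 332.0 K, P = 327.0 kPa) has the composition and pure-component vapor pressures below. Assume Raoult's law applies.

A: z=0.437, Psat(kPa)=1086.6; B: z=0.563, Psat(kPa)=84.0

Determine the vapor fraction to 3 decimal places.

ψ = 0.346

Raoult's law: Kᵢ = Pᵢˢᵃᵗ/P = Pᵢˢᵃᵗ/327.0.
  K_A = 1086.6/327.0 = 3.32294, K_B = 84.0/327.0 = 0.25688
Rachford–Rice: g(ψ) = Σ zᵢ(Kᵢ−1)/(1+ψ(Kᵢ−1)) = 0.
Check two-phase: ΣzᵢKᵢ = 1.597 > 1 and Σzᵢ/Kᵢ = 2.323 > 1, so g(0) = 0.597 > 0 and g(1) = -1.323 < 0.
Binary case is linear: z₁(K₁−1)(1+ψ(K₂−1)) + z₂(K₂−1)(1+ψ(K₁−1)) = 0
⇒ ψ = [z₁(K₁−1)+z₂(K₂−1)] / [−(K₁−1)(K₂−1)] = 0.5967/1.7262 = 0.346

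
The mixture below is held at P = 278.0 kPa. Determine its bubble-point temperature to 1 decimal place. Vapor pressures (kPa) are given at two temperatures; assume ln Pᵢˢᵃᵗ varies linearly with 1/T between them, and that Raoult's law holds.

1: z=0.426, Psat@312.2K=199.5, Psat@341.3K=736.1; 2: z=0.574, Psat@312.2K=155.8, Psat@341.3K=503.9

Bubble-point temperature: ΣzᵢPᵢˢᵃᵗ(T) = P. Interpolate ln Pᵢˢᵃᵗ = aᵢ + bᵢ/T.
  T = 312.2 K: ΣzᵢPᵢˢᵃᵗ = 174.42 kPa
  T = 341.3 K: ΣzᵢPᵢˢᵃᵗ = 602.82 kPa
  T = 326.8 K: ΣzᵢPᵢˢᵃᵗ = 333.86 kPa
  T = 319.5 K: ΣzᵢPᵢˢᵃᵗ = 243.07 kPa
  T = 323.1 K: ΣzᵢPᵢˢᵃᵗ = 284.75 kPa
  T = 321.3 K: ΣzᵢPᵢˢᵃᵗ = 263.20 kPa
Interpolating between 321.3 K and 323.1 K gives T ≈ 322.5 K.

T = 322.5 K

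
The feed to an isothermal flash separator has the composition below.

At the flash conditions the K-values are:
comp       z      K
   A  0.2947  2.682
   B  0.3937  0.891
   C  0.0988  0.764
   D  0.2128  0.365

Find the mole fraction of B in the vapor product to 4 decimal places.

y_B = 0.3710

Let ψ = V/F and solve Σ zᵢ(Kᵢ−1)/(1+ψ(Kᵢ−1)) = 0.
Feasibility: ΣzᵢKᵢ = 1.2943, Σzᵢ/Kᵢ = 1.2641 — both > 1, two phases present.
Newton iteration, ψ⁰ = 0.58:
  ψ = 0.5800: g = -0.03583, g' = -0.4414 → ψ = 0.4988
  ψ = 0.4988: g = -0.00005, g' = -0.4426 → ψ = 0.4987
Converged at ψ = 0.4987.
Compositions from xᵢ = zᵢ/(1+ψ(Kᵢ−1)), yᵢ = Kᵢxᵢ:
  A: x = 0.1603, y = 0.4298
  B: x = 0.4163, y = 0.3710
  C: x = 0.1120, y = 0.0856
  D: x = 0.3114, y = 0.1137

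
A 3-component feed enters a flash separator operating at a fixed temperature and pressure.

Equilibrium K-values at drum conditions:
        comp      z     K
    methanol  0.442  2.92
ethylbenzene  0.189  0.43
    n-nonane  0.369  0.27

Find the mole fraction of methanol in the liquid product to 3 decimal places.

x_methanol = 0.261

Material balance + equilibrium reduce to Σ zᵢ(Kᵢ−1)/(1+V/F(Kᵢ−1)) = 0.
Feasibility: ΣzᵢKᵢ = 1.472, Σzᵢ/Kᵢ = 1.958 — both > 1, two phases present.
Iterate (Newton) starting at V/F = 0.57:
  V/F = 0.570: g = -0.2157, g' = -1.083 → V/F = 0.371
  V/F = 0.371: g = -0.0102, g' = -1.024 → V/F = 0.361
Converged at V/F = 0.361.
Compositions from xᵢ = zᵢ/(1+V/F(Kᵢ−1)), yᵢ = Kᵢxᵢ:
  methanol: x = 0.261, y = 0.762
  ethylbenzene: x = 0.238, y = 0.102
  n-nonane: x = 0.501, y = 0.135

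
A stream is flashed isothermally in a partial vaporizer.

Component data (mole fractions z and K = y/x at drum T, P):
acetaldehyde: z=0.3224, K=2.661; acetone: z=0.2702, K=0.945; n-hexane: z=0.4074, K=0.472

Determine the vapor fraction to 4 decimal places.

Material balance + equilibrium reduce to Σ zᵢ(Kᵢ−1)/(1+ψ(Kᵢ−1)) = 0.
Check two-phase: ΣzᵢKᵢ = 1.3055 > 1 and Σzᵢ/Kᵢ = 1.2702 > 1, so g(0) = 0.3055 > 0 and g(1) = -0.2702 < 0.
Newton–Raphson from ψ = 0.68:
  ψ = 0.6800: g = -0.09957, g' = -0.4735 → ψ = 0.4697
  ψ = 0.4697: g = -0.00049, g' = -0.4824 → ψ = 0.4687
Converged at ψ = 0.4687.

ψ = 0.4687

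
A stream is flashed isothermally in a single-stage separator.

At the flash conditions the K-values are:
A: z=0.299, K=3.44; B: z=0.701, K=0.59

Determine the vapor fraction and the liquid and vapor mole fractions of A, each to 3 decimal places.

ψ = 0.442, x_A = 0.144, y_A = 0.495

Rachford–Rice: g(ψ) = Σ zᵢ(Kᵢ−1)/(1+ψ(Kᵢ−1)) = 0.
g(0) = ΣzᵢKᵢ − 1 = 0.442 and g(1) = 1 − Σzᵢ/Kᵢ = -0.275, so a root lies in (0, 1).
Binary case is linear: z₁(K₁−1)(1+ψ(K₂−1)) + z₂(K₂−1)(1+ψ(K₁−1)) = 0
⇒ ψ = [z₁(K₁−1)+z₂(K₂−1)] / [−(K₁−1)(K₂−1)] = 0.4421/1.0004 = 0.442
Compositions from xᵢ = zᵢ/(1+ψ(Kᵢ−1)), yᵢ = Kᵢxᵢ:
  A: x = 0.144, y = 0.495
  B: x = 0.856, y = 0.505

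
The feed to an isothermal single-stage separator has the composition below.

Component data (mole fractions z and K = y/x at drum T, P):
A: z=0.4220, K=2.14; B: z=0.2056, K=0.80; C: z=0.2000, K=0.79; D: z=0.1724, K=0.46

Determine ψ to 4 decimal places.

ψ = 0.7643

Iterate (Newton) starting at ψ = 0.39:
  ψ = 0.3900: g = 0.12474, g' = -0.3636 → ψ = 0.7331
  ψ = 0.7331: g = 0.01015, g' = -0.3241 → ψ = 0.7644
  ψ = 0.7644: g = -0.00003, g' = -0.3264 → ψ = 0.7643
Converged at ψ = 0.7643.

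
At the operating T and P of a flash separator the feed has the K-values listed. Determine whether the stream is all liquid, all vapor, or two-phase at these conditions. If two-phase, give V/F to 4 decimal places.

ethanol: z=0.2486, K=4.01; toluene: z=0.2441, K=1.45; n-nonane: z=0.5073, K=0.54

ΣzᵢKᵢ = 1.6248; Σzᵢ/Kᵢ = 1.1698.
Both exceed 1, so a two-phase solution exists.
Newton–Raphson from ψ = 0.5:
  ψ = 0.5000: g = 0.08532, g' = -0.5729 → ψ = 0.6489
  ψ = 0.6489: g = 0.00574, g' = -0.5060 → ψ = 0.6603
Converged at ψ = 0.6603.

two-phase, V/F = 0.6603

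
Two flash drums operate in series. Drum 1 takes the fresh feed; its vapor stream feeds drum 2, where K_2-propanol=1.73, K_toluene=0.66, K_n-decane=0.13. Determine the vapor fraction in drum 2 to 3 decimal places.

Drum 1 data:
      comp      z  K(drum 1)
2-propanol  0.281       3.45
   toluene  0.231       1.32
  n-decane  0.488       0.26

Drum 1:
Newton iteration, ψ₁⁰ = 0.5:
  ψ₁ = 0.500: g = -0.2001, g' = -1.032 → ψ₁ = 0.306
  ψ₁ = 0.306: g = -0.0061, g' = -1.017 → ψ₁ = 0.300
Converged at ψ₁ = 0.300.
Drum-1 compositions:
  2-propanol: x = 0.162, y = 0.559
  toluene: x = 0.211, y = 0.278
  n-decane: x = 0.627, y = 0.163
Drum-2 feed = drum-1 vapor: z₂ = (0.5587, 0.2782, 0.1631).
Drum 2:
Material balance + equilibrium reduce to Σ zᵢ(Kᵢ−1)/(1+ψ₂(Kᵢ−1)) = 0.
Feasibility: ΣzᵢKᵢ = 1.171, Σzᵢ/Kᵢ = 1.999 — both > 1, two phases present.
Iterate (Newton) starting at ψ₂ = 0.46:
  ψ₂ = 0.460: g = -0.0434, g' = -0.555 → ψ₂ = 0.382
  ψ₂ = 0.382: g = -0.0023, g' = -0.501 → ψ₂ = 0.377
Converged at ψ₂ = 0.377.
  2-propanol: x = 0.438, y = 0.758
  toluene: x = 0.319, y = 0.211
  n-decane: x = 0.243, y = 0.032

V/F (drum 2) = 0.377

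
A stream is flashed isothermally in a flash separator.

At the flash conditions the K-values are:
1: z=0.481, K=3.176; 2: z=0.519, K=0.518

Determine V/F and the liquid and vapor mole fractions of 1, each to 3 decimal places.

Rachford–Rice: g(V/F) = Σ zᵢ(Kᵢ−1)/(1+V/F(Kᵢ−1)) = 0.
Check two-phase: ΣzᵢKᵢ = 1.796 > 1 and Σzᵢ/Kᵢ = 1.153 > 1, so g(0) = 0.796 > 0 and g(1) = -0.153 < 0.
Binary case is linear: z₁(K₁−1)(1+V/F(K₂−1)) + z₂(K₂−1)(1+V/F(K₁−1)) = 0
⇒ V/F = [z₁(K₁−1)+z₂(K₂−1)] / [−(K₁−1)(K₂−1)] = 0.7965/1.0488 = 0.759
Compositions from xᵢ = zᵢ/(1+V/F(Kᵢ−1)), yᵢ = Kᵢxᵢ:
  1: x = 0.181, y = 0.576
  2: x = 0.819, y = 0.424

V/F = 0.759, x_1 = 0.181, y_1 = 0.576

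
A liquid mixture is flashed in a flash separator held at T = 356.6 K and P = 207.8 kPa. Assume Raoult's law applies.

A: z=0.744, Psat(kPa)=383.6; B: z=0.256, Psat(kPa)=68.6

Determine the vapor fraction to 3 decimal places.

ψ = 0.808

Raoult's law: Kᵢ = Pᵢˢᵃᵗ/P = Pᵢˢᵃᵗ/207.8.
  K_A = 383.6/207.8 = 1.84601, K_B = 68.6/207.8 = 0.33013
Material balance + equilibrium reduce to Σ zᵢ(Kᵢ−1)/(1+ψ(Kᵢ−1)) = 0.
Check two-phase: ΣzᵢKᵢ = 1.458 > 1 and Σzᵢ/Kᵢ = 1.178 > 1, so g(0) = 0.458 > 0 and g(1) = -0.178 < 0.
Binary case is linear: z₁(K₁−1)(1+ψ(K₂−1)) + z₂(K₂−1)(1+ψ(K₁−1)) = 0
⇒ ψ = [z₁(K₁−1)+z₂(K₂−1)] / [−(K₁−1)(K₂−1)] = 0.4579/0.5667 = 0.808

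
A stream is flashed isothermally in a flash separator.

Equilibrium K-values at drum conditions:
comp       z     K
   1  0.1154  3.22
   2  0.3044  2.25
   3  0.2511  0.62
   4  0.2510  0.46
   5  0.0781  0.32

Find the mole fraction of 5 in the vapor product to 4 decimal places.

y_5 = 0.0361

Rachford–Rice: g(ψ) = Σ zᵢ(Kᵢ−1)/(1+ψ(Kᵢ−1)) = 0.
Check two-phase: ΣzᵢKᵢ = 1.3526 > 1 and Σzᵢ/Kᵢ = 1.3658 > 1, so g(0) = 0.3526 > 0 and g(1) = -0.3658 < 0.
Newton–Raphson from ψ = 0.5:
  ψ = 0.5000: g = -0.02837, g' = -0.5834 → ψ = 0.4514
  ψ = 0.4514: g = 0.00019, g' = -0.5923 → ψ = 0.4517
Converged at ψ = 0.4517.
Compositions from xᵢ = zᵢ/(1+ψ(Kᵢ−1)), yᵢ = Kᵢxᵢ:
  1: x = 0.0576, y = 0.1855
  2: x = 0.1946, y = 0.4377
  3: x = 0.3031, y = 0.1879
  4: x = 0.3320, y = 0.1527
  5: x = 0.1127, y = 0.0361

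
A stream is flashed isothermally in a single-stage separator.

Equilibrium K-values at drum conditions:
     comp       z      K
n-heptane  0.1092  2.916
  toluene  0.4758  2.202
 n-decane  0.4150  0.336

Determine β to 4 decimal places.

Let β = V/F and solve Σ zᵢ(Kᵢ−1)/(1+β(Kᵢ−1)) = 0.
g(0) = ΣzᵢKᵢ − 1 = 0.5056 and g(1) = 1 − Σzᵢ/Kᵢ = -0.4886, so a root lies in (0, 1).
Newton iteration, β⁰ = 0.38:
  β = 0.3800: g = 0.14511, g' = -0.7855 → β = 0.5647
  β = 0.5647: g = 0.00026, g' = -0.8048 → β = 0.5651
Converged at β = 0.5651.

β = 0.5651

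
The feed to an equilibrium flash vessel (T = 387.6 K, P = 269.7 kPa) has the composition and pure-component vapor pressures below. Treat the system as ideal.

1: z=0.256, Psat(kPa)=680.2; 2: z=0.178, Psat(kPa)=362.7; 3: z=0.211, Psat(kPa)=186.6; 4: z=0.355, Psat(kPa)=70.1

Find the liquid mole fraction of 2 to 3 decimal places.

Raoult's law: Kᵢ = Pᵢˢᵃᵗ/P = Pᵢˢᵃᵗ/269.7.
  K_1 = 680.2/269.7 = 2.52206, K_2 = 362.7/269.7 = 1.34483, K_3 = 186.6/269.7 = 0.69188, K_4 = 70.1/269.7 = 0.25992
Material balance + equilibrium reduce to Σ zᵢ(Kᵢ−1)/(1+ψ(Kᵢ−1)) = 0.
Feasibility: ΣzᵢKᵢ = 1.123, Σzᵢ/Kᵢ = 1.905 — both > 1, two phases present.
Iterate (Newton) starting at ψ = 0.5:
  ψ = 0.500: g = -0.2203, g' = -0.725 → ψ = 0.196
  ψ = 0.196: g = -0.0189, g' = -0.659 → ψ = 0.167
  ψ = 0.167: g = 0.0002, g' = -0.671 → ψ = 0.168
Converged at ψ = 0.168.
Compositions from xᵢ = zᵢ/(1+ψ(Kᵢ−1)), yᵢ = Kᵢxᵢ:
  1: x = 0.204, y = 0.514
  2: x = 0.168, y = 0.226
  3: x = 0.222, y = 0.154
  4: x = 0.405, y = 0.105

x_2 = 0.168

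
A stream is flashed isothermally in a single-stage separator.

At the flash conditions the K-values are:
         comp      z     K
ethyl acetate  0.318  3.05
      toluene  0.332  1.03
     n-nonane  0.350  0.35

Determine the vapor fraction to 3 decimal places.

ψ = 0.492

Newton iteration, ψ⁰ = 0.5:
  ψ = 0.500: g = -0.0053, g' = -0.651 → ψ = 0.492
Converged at ψ = 0.492.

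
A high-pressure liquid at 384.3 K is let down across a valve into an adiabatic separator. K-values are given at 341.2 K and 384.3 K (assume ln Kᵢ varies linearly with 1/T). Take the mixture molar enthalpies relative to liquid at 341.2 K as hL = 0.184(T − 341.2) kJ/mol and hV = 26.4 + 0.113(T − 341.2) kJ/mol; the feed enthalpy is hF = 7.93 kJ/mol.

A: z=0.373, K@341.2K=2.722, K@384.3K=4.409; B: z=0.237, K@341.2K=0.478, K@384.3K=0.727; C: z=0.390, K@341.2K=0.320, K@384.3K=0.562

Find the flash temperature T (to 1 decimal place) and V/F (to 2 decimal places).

T = 344.8 K, V/F = 0.28

Adiabatic flash: solve Rachford–Rice at each trial T, then check hF = ψ·hV(T) + (1−ψ)·hL(T).
  T = 341.2 K: K = (2.722, 0.478, 0.320), RR gives ψ = 0.236, H_out = 6.222 kJ/mol
  T = 384.3 K: K = (4.409, 0.727, 0.562), RR gives ψ = 0.791, H_out = 26.396 kJ/mol
  T = 362.8 K: K = (3.516, 0.597, 0.432), RR gives ψ = 0.482, H_out = 15.969 kJ/mol
  T = 352.0 K: K = (3.106, 0.536, 0.373), RR gives ψ = 0.359, H_out = 11.191 kJ/mol
  T = 346.6 K: K = (2.911, 0.507, 0.346), RR gives ψ = 0.298, H_out = 8.754 kJ/mol
  T = 343.9 K: K = (2.815, 0.492, 0.333), RR gives ψ = 0.267, H_out = 7.503 kJ/mol
  T = 345.2 K: K = (2.861, 0.499, 0.339), RR gives ψ = 0.282, H_out = 8.109 kJ/mol
Linear interpolation between T = 343.9 (H_out = 7.503) and T = 345.2 (H_out = 8.109) on hF = 7.93 gives T ≈ 344.8 K, at which ψ = 0.28.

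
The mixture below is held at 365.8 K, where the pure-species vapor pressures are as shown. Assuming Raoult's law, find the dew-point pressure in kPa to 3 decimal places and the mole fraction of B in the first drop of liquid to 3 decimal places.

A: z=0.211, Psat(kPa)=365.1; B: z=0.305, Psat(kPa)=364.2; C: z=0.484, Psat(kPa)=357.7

At the dew point ψ → 1, so Σzᵢ/Kᵢ = 1 with Kᵢ = Pᵢˢᵃᵗ/P ⇒ 1/P = Σzᵢ/Pᵢˢᵃᵗ.
1/P = 0.211/365.1 + 0.305/364.2 + 0.484/357.7 = 0.002768 ⇒ P = 361.211 kPa
xᵢ = zᵢP/Pᵢˢᵃᵗ ⇒ x_B = 0.305·361.211/364.2 = 0.302

Pdew = 361.211 kPa, x_B = 0.302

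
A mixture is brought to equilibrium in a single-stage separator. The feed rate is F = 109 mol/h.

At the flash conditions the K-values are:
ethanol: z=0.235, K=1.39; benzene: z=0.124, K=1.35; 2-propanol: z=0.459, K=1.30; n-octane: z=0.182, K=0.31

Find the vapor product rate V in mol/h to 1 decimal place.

Newton–Raphson from ψ = 0.39:
  ψ = 0.390: g = 0.0692, g' = -0.234 → ψ = 0.686
  ψ = 0.686: g = -0.0168, g' = -0.373 → ψ = 0.641
  ψ = 0.641: g = -0.0008, g' = -0.340 → ψ = 0.638
Converged at ψ = 0.638.
Then V = ψ·F = 0.6383·109 = 69.6 mol/h and L = F − V = 39.4 mol/h.

V = 69.6 mol/h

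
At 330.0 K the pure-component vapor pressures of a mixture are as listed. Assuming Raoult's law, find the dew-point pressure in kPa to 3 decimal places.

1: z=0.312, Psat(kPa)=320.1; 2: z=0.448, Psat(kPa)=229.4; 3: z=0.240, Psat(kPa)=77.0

Pdew = 165.440 kPa

At the dew point ψ → 1, so Σzᵢ/Kᵢ = 1 with Kᵢ = Pᵢˢᵃᵗ/P ⇒ 1/P = Σzᵢ/Pᵢˢᵃᵗ.
1/P = 0.312/320.1 + 0.448/229.4 + 0.240/77.0 = 0.006044 ⇒ P = 165.440 kPa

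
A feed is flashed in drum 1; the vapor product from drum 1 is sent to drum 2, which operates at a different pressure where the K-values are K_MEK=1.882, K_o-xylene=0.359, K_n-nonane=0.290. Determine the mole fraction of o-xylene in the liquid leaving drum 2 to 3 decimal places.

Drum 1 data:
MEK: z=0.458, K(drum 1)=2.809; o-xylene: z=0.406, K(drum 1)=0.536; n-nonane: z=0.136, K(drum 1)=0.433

x_o-xylene (drum 2) = 0.437

Drum 1:
Iterate (Newton) starting at ψ₁ = 0.69:
  ψ₁ = 0.690: g = -0.0352, g' = -0.604 → ψ₁ = 0.632
Converged at ψ₁ = 0.632.
Drum-1 compositions:
  MEK: x = 0.214, y = 0.600
  o-xylene: x = 0.574, y = 0.308
  n-nonane: x = 0.212, y = 0.092
Drum-2 feed = drum-1 vapor: z₂ = (0.6004, 0.3079, 0.0918).
Drum 2:
Iterate (Newton) starting at ψ₂ = 0.65:
  ψ₂ = 0.650: g = -0.1227, g' = -0.720 → ψ₂ = 0.480
  ψ₂ = 0.480: g = -0.0116, g' = -0.601 → ψ₂ = 0.460
Converged at ψ₂ = 0.460.
  MEK: x = 0.427, y = 0.804
  o-xylene: x = 0.437, y = 0.157
  n-nonane: x = 0.136, y = 0.040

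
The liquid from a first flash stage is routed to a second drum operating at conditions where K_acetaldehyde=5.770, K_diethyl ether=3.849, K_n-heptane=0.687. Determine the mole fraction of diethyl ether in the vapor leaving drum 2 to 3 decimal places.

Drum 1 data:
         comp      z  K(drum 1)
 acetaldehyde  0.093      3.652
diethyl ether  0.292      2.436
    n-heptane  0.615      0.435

y_diethyl ether (drum 2) = 0.296

Drum 1:
Let ψ₁ = V/F and solve Σ zᵢ(Kᵢ−1)/(1+ψ₁(Kᵢ−1)) = 0.
g(0) = ΣzᵢKᵢ − 1 = 0.318 and g(1) = 1 − Σzᵢ/Kᵢ = -0.559, so a root lies in (0, 1).
Newton iteration, ψ₁⁰ = 0.5:
  ψ₁ = 0.500: g = -0.1342, g' = -0.706 → ψ₁ = 0.310
  ψ₁ = 0.310: g = 0.0042, g' = -0.774 → ψ₁ = 0.315
  ψ₁ = 0.315: g = 0.0000, g' = -0.770 → ψ₁ = 0.316
Converged at ψ₁ = 0.316.
Drum-1 compositions:
  acetaldehyde: x = 0.051, y = 0.185
  diethyl ether: x = 0.201, y = 0.490
  n-heptane: x = 0.748, y = 0.326
Drum-2 feed = drum-1 liquid: z₂ = (0.0506, 0.2010, 0.7484).
Drum 2:
Rachford–Rice: g(ψ₂) = Σ zᵢ(Kᵢ−1)/(1+ψ₂(Kᵢ−1)) = 0.
Check two-phase: ΣzᵢKᵢ = 1.580 > 1 and Σzᵢ/Kᵢ = 1.150 > 1, so g(0) = 0.580 > 0 and g(1) = -0.150 < 0.
Newton iteration, ψ₂⁰ = 0.5:
  ψ₂ = 0.500: g = 0.0298, g' = -0.481 → ψ₂ = 0.562
  ψ₂ = 0.562: g = 0.0015, g' = -0.434 → ψ₂ = 0.565
Converged at ψ₂ = 0.565.
  acetaldehyde: x = 0.014, y = 0.079
  diethyl ether: x = 0.077, y = 0.296
  n-heptane: x = 0.909, y = 0.625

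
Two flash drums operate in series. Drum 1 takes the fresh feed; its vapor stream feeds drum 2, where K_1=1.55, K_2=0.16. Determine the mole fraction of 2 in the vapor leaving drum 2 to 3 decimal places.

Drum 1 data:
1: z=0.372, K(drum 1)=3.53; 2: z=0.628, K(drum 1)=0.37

y_2 (drum 2) = 0.063

Drum 1:
Rachford–Rice: g(ψ₁) = Σ zᵢ(Kᵢ−1)/(1+ψ₁(Kᵢ−1)) = 0.
Feasibility: ΣzᵢKᵢ = 1.546, Σzᵢ/Kᵢ = 1.803 — both > 1, two phases present.
Binary case is linear: z₁(K₁−1)(1+ψ₁(K₂−1)) + z₂(K₂−1)(1+ψ₁(K₁−1)) = 0
⇒ ψ₁ = [z₁(K₁−1)+z₂(K₂−1)] / [−(K₁−1)(K₂−1)] = 0.5455/1.5939 = 0.342
Drum-1 compositions:
  1: x = 0.199, y = 0.704
  2: x = 0.801, y = 0.296
Drum-2 feed = drum-1 vapor: z₂ = (0.7038, 0.2962).
Drum 2:
Let ψ₂ = V/F and solve Σ zᵢ(Kᵢ−1)/(1+ψ₂(Kᵢ−1)) = 0.
Check two-phase: ΣzᵢKᵢ = 1.138 > 1 and Σzᵢ/Kᵢ = 2.306 > 1, so g(0) = 0.138 > 0 and g(1) = -1.306 < 0.
Newton–Raphson from ψ₂ = 0.5:
  ψ₂ = 0.500: g = -0.1254, g' = -0.752 → ψ₂ = 0.333
  ψ₂ = 0.333: g = -0.0185, g' = -0.555 → ψ₂ = 0.300
  ψ₂ = 0.300: g = -0.0004, g' = -0.530 → ψ₂ = 0.299
Converged at ψ₂ = 0.299.
  1: x = 0.604, y = 0.937
  2: x = 0.396, y = 0.063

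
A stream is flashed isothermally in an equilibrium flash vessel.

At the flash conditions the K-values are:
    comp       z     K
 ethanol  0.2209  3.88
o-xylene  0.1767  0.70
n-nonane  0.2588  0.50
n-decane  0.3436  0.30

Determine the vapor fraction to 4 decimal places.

Newton–Raphson from ψ = 0.69:
  ψ = 0.6900: g = -0.51665, g' = -1.0113 → ψ = 0.1791
  ψ = 0.1791: g = -0.05347, g' = -1.1133 → ψ = 0.1311
  ψ = 0.1311: g = 0.00335, g' = -1.2609 → ψ = 0.1338
Converged at ψ = 0.1338.

ψ = 0.1338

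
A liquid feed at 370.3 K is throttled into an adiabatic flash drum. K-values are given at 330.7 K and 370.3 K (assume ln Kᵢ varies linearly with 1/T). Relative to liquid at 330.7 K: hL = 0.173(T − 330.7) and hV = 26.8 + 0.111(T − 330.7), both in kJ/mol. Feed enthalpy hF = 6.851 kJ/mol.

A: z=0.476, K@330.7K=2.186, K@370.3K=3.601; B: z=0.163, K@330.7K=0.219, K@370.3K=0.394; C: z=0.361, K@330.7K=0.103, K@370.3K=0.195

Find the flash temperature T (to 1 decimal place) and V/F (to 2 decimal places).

T = 339.1 K, V/F = 0.21

Adiabatic flash: solve Rachford–Rice at each trial T, then check hF = ψ·hV(T) + (1−ψ)·hL(T).
  T = 330.7 K: K = (2.186, 0.219, 0.103), RR gives ψ = 0.111, H_out = 2.971 kJ/mol
  T = 370.3 K: K = (3.601, 0.394, 0.195), RR gives ψ = 0.435, H_out = 17.432 kJ/mol
  T = 350.5 K: K = (2.846, 0.299, 0.144), RR gives ψ = 0.304, H_out = 11.198 kJ/mol
  T = 340.6 K: K = (2.504, 0.257, 0.123), RR gives ψ = 0.220, H_out = 7.484 kJ/mol
  T = 335.6 K: K = (2.340, 0.237, 0.112), RR gives ψ = 0.169, H_out = 5.336 kJ/mol
  T = 338.1 K: K = (2.421, 0.247, 0.117), RR gives ψ = 0.196, H_out = 6.439 kJ/mol
  T = 339.4 K: K = (2.464, 0.252, 0.120), RR gives ψ = 0.209, H_out = 6.989 kJ/mol
Linear interpolation between T = 338.1 (H_out = 6.439) and T = 339.4 (H_out = 6.989) on hF = 6.851 gives T ≈ 339.1 K, at which ψ = 0.21.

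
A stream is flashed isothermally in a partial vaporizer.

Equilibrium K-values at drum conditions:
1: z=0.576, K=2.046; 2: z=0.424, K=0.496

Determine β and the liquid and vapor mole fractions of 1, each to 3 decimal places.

Rachford–Rice: g(β) = Σ zᵢ(Kᵢ−1)/(1+β(Kᵢ−1)) = 0.
g(0) = ΣzᵢKᵢ − 1 = 0.389 and g(1) = 1 − Σzᵢ/Kᵢ = -0.136, so a root lies in (0, 1).
Binary case is linear: z₁(K₁−1)(1+β(K₂−1)) + z₂(K₂−1)(1+β(K₁−1)) = 0
⇒ β = [z₁(K₁−1)+z₂(K₂−1)] / [−(K₁−1)(K₂−1)] = 0.3888/0.5272 = 0.738
Compositions from xᵢ = zᵢ/(1+β(Kᵢ−1)), yᵢ = Kᵢxᵢ:
  1: x = 0.325, y = 0.665
  2: x = 0.675, y = 0.335

β = 0.738, x_1 = 0.325, y_1 = 0.665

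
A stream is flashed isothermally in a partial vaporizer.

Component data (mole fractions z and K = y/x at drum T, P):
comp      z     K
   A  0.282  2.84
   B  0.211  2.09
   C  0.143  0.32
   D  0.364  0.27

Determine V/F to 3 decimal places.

Material balance + equilibrium reduce to Σ zᵢ(Kᵢ−1)/(1+V/F(Kᵢ−1)) = 0.
g(0) = ΣzᵢKᵢ − 1 = 0.386 and g(1) = 1 − Σzᵢ/Kᵢ = -0.995, so a root lies in (0, 1).
Iterate (Newton) starting at V/F = 0.5:
  V/F = 0.500: g = -0.1467, g' = -0.997 → V/F = 0.353
  V/F = 0.353: g = -0.0051, g' = -0.948 → V/F = 0.347
Converged at V/F = 0.347.

V/F = 0.347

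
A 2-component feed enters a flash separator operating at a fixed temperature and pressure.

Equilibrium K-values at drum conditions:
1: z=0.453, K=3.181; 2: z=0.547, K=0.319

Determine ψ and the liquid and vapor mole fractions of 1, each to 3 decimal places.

Rachford–Rice: g(ψ) = Σ zᵢ(Kᵢ−1)/(1+ψ(Kᵢ−1)) = 0.
Check two-phase: ΣzᵢKᵢ = 1.615 > 1 and Σzᵢ/Kᵢ = 1.857 > 1, so g(0) = 0.615 > 0 and g(1) = -0.857 < 0.
Binary case is linear: z₁(K₁−1)(1+ψ(K₂−1)) + z₂(K₂−1)(1+ψ(K₁−1)) = 0
⇒ ψ = [z₁(K₁−1)+z₂(K₂−1)] / [−(K₁−1)(K₂−1)] = 0.6155/1.4853 = 0.414
Compositions from xᵢ = zᵢ/(1+ψ(Kᵢ−1)), yᵢ = Kᵢxᵢ:
  1: x = 0.238, y = 0.757
  2: x = 0.762, y = 0.243

ψ = 0.414, x_1 = 0.238, y_1 = 0.757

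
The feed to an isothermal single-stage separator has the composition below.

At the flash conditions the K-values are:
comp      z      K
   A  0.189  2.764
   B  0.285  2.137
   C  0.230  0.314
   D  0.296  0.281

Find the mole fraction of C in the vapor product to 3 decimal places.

y_C = 0.090

Iterate (Newton) starting at β = 0.55:
  β = 0.550: g = -0.2368, g' = -0.989 → β = 0.310
  β = 0.310: g = -0.0196, g' = -0.875 → β = 0.288
Converged at β = 0.288.
Compositions from xᵢ = zᵢ/(1+β(Kᵢ−1)), yᵢ = Kᵢxᵢ:
  A: x = 0.125, y = 0.346
  B: x = 0.215, y = 0.459
  C: x = 0.287, y = 0.090
  D: x = 0.373, y = 0.105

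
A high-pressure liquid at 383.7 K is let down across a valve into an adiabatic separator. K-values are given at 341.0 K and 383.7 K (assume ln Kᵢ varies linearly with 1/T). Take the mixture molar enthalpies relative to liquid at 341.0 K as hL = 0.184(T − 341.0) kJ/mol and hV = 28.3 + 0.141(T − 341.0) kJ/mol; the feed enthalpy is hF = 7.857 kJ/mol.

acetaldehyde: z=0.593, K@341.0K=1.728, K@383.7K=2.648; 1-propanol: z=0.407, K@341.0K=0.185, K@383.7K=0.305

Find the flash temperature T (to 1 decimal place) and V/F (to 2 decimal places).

T = 346.0 K, V/F = 0.25

Adiabatic flash: solve Rachford–Rice at each trial T, then check hF = ψ·hV(T) + (1−ψ)·hL(T).
  T = 341.0 K: K = (1.728, 0.185), RR gives ψ = 0.169, H_out = 4.770 kJ/mol
  T = 383.7 K: K = (2.648, 0.305), RR gives ψ = 0.606, H_out = 23.901 kJ/mol
  T = 362.4 K: K = (2.167, 0.241), RR gives ψ = 0.433, H_out = 15.788 kJ/mol
  T = 351.7 K: K = (1.942, 0.212), RR gives ψ = 0.321, H_out = 10.892 kJ/mol
  T = 346.4 K: K = (1.834, 0.198), RR gives ψ = 0.252, H_out = 8.068 kJ/mol
  T = 343.7 K: K = (1.781, 0.192), RR gives ψ = 0.212, H_out = 6.482 kJ/mol
  T = 345.0 K: K = (1.807, 0.195), RR gives ψ = 0.232, H_out = 7.260 kJ/mol
Linear interpolation between T = 345.0 (H_out = 7.260) and T = 346.4 (H_out = 8.068) on hF = 7.857 gives T ≈ 346.0 K, at which ψ = 0.25.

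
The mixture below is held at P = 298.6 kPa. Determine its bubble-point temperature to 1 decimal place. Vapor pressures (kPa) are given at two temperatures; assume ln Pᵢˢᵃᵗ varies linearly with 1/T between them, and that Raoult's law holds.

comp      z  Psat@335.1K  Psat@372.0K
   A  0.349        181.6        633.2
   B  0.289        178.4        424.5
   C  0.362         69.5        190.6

T = 360.2 K

Bubble-point temperature: ΣzᵢPᵢˢᵃᵗ(T) = P. Interpolate ln Pᵢˢᵃᵗ = aᵢ + bᵢ/T.
  T = 335.1 K: ΣzᵢPᵢˢᵃᵗ = 140.09 kPa
  T = 372.0 K: ΣzᵢPᵢˢᵃᵗ = 412.66 kPa
  T = 353.6 K: ΣzᵢPᵢˢᵃᵗ = 246.75 kPa
  T = 362.8 K: ΣzᵢPᵢˢᵃᵗ = 320.92 kPa
  T = 358.2 K: ΣzᵢPᵢˢᵃᵗ = 281.82 kPa
  T = 360.5 K: ΣzᵢPᵢˢᵃᵗ = 300.84 kPa
Interpolating between 358.2 K and 360.5 K gives T ≈ 360.2 K.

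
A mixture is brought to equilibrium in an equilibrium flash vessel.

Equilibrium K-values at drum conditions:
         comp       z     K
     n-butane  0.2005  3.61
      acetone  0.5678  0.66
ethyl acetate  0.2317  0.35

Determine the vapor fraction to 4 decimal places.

ψ = 0.1565

Newton iteration, ψ⁰ = 0.5:
  ψ = 0.5000: g = -0.22868, g' = -0.5672 → ψ = 0.0968
  ψ = 0.0968: g = 0.05739, g' = -1.0520 → ψ = 0.1514
  ψ = 0.1514: g = 0.00453, g' = -0.8951 → ψ = 0.1564
  ψ = 0.1564: g = 0.00003, g' = -0.8832 → ψ = 0.1565
Converged at ψ = 0.1565.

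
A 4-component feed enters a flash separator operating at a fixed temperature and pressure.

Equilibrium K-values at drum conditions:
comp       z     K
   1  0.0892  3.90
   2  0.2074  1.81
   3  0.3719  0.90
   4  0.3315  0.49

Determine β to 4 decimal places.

Rachford–Rice: g(β) = Σ zᵢ(Kᵢ−1)/(1+β(Kᵢ−1)) = 0.
Feasibility: ΣzᵢKᵢ = 1.2204, Σzᵢ/Kᵢ = 1.2272 — both > 1, two phases present.
Newton–Raphson from β = 0.5:
  β = 0.5000: g = -0.04093, g' = -0.3534 → β = 0.3842
  β = 0.3842: g = 0.00154, g' = -0.3844 → β = 0.3882
Converged at β = 0.3882.

β = 0.3882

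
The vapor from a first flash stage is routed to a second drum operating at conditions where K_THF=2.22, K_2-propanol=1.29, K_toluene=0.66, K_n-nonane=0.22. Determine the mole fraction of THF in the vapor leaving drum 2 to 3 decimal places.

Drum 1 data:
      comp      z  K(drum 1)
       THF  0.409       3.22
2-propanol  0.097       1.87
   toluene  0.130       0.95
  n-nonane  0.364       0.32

Drum 1:
Material balance + equilibrium reduce to Σ zᵢ(Kᵢ−1)/(1+ψ₁(Kᵢ−1)) = 0.
Feasibility: ΣzᵢKᵢ = 1.738, Σzᵢ/Kᵢ = 1.453 — both > 1, two phases present.
Iterate (Newton) starting at ψ₁ = 0.5:
  ψ₁ = 0.500: g = 0.1074, g' = -0.875 → ψ₁ = 0.623
Converged at ψ₁ = 0.623.
Drum-1 compositions:
  THF: x = 0.172, y = 0.553
  2-propanol: x = 0.063, y = 0.118
  toluene: x = 0.134, y = 0.127
  n-nonane: x = 0.631, y = 0.202
Drum-2 feed = drum-1 vapor: z₂ = (0.5529, 0.1177, 0.1275, 0.2020).
Drum 2:
Rachford–Rice: g(ψ₂) = Σ zᵢ(Kᵢ−1)/(1+ψ₂(Kᵢ−1)) = 0.
Check two-phase: ΣzᵢKᵢ = 1.508 > 1 and Σzᵢ/Kᵢ = 1.451 > 1, so g(0) = 0.508 > 0 and g(1) = -0.451 < 0.
Newton iteration, ψ₂⁰ = 0.35:
  ψ₂ = 0.350: g = 0.2378, g' = -0.664 → ψ₂ = 0.708
  ψ₂ = 0.708: g = -0.0189, g' = -0.883 → ψ₂ = 0.687
  ψ₂ = 0.687: g = -0.0004, g' = -0.846 → ψ₂ = 0.686
Converged at ψ₂ = 0.686.
  THF: x = 0.301, y = 0.668
  2-propanol: x = 0.098, y = 0.127
  toluene: x = 0.166, y = 0.110
  n-nonane: x = 0.435, y = 0.096

y_THF (drum 2) = 0.668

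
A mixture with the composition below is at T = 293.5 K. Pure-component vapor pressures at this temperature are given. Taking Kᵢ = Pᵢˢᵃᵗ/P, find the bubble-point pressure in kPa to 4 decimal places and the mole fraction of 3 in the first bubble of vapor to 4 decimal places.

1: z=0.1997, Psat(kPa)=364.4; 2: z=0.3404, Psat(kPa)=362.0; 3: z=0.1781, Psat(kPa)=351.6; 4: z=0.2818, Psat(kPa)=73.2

At the bubble point ψ → 0, so ΣzᵢKᵢ = 1 with Kᵢ = Pᵢˢᵃᵗ/P ⇒ P = ΣzᵢPᵢˢᵃᵗ.
P = 0.1997·364.4 + 0.3404·362.0 + 0.1781·351.6 + 0.2818·73.2 = 279.2432 kPa
yᵢ = zᵢPᵢˢᵃᵗ/P ⇒ y_3 = 0.1781·351.6/279.2432 = 0.2242

Pbub = 279.2432 kPa, y_3 = 0.2242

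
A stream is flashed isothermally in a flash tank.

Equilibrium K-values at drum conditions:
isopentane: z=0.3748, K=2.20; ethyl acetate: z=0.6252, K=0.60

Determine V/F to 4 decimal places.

Rachford–Rice: g(V/F) = Σ zᵢ(Kᵢ−1)/(1+V/F(Kᵢ−1)) = 0.
Check two-phase: ΣzᵢKᵢ = 1.1997 > 1 and Σzᵢ/Kᵢ = 1.2124 > 1, so g(0) = 0.1997 > 0 and g(1) = -0.2124 < 0.
Iterate (Newton) starting at V/F = 0.62:
  V/F = 0.6200: g = -0.07466, g' = -0.3543 → V/F = 0.4093
  V/F = 0.4093: g = 0.00258, g' = -0.3858 → V/F = 0.4160
Converged at V/F = 0.4160.

V/F = 0.4160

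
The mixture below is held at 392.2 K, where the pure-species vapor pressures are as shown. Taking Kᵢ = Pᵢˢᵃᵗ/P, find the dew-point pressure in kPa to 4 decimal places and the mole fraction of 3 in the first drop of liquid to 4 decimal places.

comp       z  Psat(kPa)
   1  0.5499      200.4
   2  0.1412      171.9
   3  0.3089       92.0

At the dew point ψ → 1, so Σzᵢ/Kᵢ = 1 with Kᵢ = Pᵢˢᵃᵗ/P ⇒ 1/P = Σzᵢ/Pᵢˢᵃᵗ.
1/P = 0.5499/200.4 + 0.1412/171.9 + 0.3089/92.0 = 0.0069230 ⇒ P = 144.4455 kPa
xᵢ = zᵢP/Pᵢˢᵃᵗ ⇒ x_3 = 0.3089·144.4455/92.0 = 0.4850

Pdew = 144.4455 kPa, x_3 = 0.4850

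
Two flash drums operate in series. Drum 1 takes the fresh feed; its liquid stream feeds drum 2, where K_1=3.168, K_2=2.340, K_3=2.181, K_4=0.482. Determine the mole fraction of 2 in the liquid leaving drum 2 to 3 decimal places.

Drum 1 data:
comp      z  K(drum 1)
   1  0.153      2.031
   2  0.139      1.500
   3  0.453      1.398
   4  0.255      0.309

Drum 1:
Rachford–Rice: g(ψ₁) = Σ zᵢ(Kᵢ−1)/(1+ψ₁(Kᵢ−1)) = 0.
g(0) = ΣzᵢKᵢ − 1 = 0.231 and g(1) = 1 − Σzᵢ/Kᵢ = -0.317, so a root lies in (0, 1).
Newton–Raphson from ψ₁ = 0.5:
  ψ₁ = 0.500: g = 0.0408, g' = -0.427 → ψ₁ = 0.596
  ψ₁ = 0.596: g = -0.0024, g' = -0.482 → ψ₁ = 0.591
Converged at ψ₁ = 0.591.
Drum-1 compositions:
  1: x = 0.095, y = 0.193
  2: x = 0.107, y = 0.161
  3: x = 0.367, y = 0.513
  4: x = 0.431, y = 0.133
Drum-2 feed = drum-1 liquid: z₂ = (0.0951, 0.1073, 0.3668, 0.4308).
Drum 2:
Rachford–Rice: g(ψ₂) = Σ zᵢ(Kᵢ−1)/(1+ψ₂(Kᵢ−1)) = 0.
Check two-phase: ΣzᵢKᵢ = 1.560 > 1 and Σzᵢ/Kᵢ = 1.138 > 1, so g(0) = 0.560 > 0 and g(1) = -0.138 < 0.
Iterate (Newton) starting at ψ₂ = 0.5:
  ψ₂ = 0.500: g = 0.1562, g' = -0.585 → ψ₂ = 0.767
  ψ₂ = 0.767: g = 0.0053, g' = -0.569 → ψ₂ = 0.776
Converged at ψ₂ = 0.776.
  1: x = 0.035, y = 0.112
  2: x = 0.053, y = 0.123
  3: x = 0.191, y = 0.417
  4: x = 0.721, y = 0.347

x_2 (drum 2) = 0.053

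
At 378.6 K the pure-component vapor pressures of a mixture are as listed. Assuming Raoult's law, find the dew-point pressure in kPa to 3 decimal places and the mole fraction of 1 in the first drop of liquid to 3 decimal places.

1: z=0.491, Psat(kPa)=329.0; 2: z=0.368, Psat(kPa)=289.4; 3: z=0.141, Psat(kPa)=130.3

At the dew point ψ → 1, so Σzᵢ/Kᵢ = 1 with Kᵢ = Pᵢˢᵃᵗ/P ⇒ 1/P = Σzᵢ/Pᵢˢᵃᵗ.
1/P = 0.491/329.0 + 0.368/289.4 + 0.141/130.3 = 0.003846 ⇒ P = 260.003 kPa
xᵢ = zᵢP/Pᵢˢᵃᵗ ⇒ x_1 = 0.491·260.003/329.0 = 0.388

Pdew = 260.003 kPa, x_1 = 0.388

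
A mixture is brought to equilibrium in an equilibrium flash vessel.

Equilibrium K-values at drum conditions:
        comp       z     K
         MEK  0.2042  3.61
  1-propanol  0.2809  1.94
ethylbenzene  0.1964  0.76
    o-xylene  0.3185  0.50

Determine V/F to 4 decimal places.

Rachford–Rice: g(V/F) = Σ zᵢ(Kᵢ−1)/(1+V/F(Kᵢ−1)) = 0.
Feasibility: ΣzᵢKᵢ = 1.5906, Σzᵢ/Kᵢ = 1.0968 — both > 1, two phases present.
Newton–Raphson from V/F = 0.67:
  V/F = 0.6700: g = 0.06027, g' = -0.4737 → V/F = 0.7972
  V/F = 0.7972: g = 0.00084, g' = -0.4651 → V/F = 0.7990
Converged at V/F = 0.7990.

V/F = 0.7990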